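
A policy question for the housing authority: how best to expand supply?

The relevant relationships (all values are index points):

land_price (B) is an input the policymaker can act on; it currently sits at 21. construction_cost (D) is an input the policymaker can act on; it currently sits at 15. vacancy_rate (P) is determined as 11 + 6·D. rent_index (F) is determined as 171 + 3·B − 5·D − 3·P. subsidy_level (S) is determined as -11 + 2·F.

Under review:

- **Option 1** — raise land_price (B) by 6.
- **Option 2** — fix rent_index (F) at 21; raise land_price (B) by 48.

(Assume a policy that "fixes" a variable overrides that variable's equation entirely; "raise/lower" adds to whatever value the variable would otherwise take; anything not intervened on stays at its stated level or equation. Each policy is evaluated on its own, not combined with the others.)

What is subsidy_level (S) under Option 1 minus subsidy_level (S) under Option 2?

Option 1 (B + 6):
  B = 21 + 6 = 27
  D = 15
  P = 11 + 6·15 = 101
  F = 171 + 3·27 − 5·15 − 3·101 = -126
  S = -11 + 2·(-126) = -263
Option 2 (F := 21, B + 48):
  B = 21 + 48 = 69
  D = 15
  P = 11 + 6·15 = 101
  F = 21
  S = -11 + 2·21 = 31
S: -263 − 31 = -294

-294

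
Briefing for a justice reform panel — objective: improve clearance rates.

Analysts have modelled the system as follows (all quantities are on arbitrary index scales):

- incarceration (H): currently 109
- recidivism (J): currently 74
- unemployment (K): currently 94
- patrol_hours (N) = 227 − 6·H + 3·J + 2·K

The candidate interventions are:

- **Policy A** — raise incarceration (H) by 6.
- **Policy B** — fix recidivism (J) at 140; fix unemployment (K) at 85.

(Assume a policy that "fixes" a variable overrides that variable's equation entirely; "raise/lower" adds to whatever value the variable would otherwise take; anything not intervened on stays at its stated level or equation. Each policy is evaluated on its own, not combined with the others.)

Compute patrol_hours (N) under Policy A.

Policy A (H + 6):
  H = 109 + 6 = 115
  J = 74
  K = 94
  N = 227 − 6·115 + 3·74 + 2·94 = -53

-53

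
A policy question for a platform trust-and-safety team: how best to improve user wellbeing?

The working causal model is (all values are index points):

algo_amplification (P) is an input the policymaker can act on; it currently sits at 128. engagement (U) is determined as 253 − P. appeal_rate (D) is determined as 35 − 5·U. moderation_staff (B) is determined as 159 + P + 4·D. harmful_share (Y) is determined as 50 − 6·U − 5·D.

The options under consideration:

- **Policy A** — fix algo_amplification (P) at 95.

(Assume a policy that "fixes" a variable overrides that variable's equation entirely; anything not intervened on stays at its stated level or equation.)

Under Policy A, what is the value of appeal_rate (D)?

-755

Policy A (P := 95):
  P = 95
  U = 253 − 95 = 158
  D = 35 − 5·158 = -755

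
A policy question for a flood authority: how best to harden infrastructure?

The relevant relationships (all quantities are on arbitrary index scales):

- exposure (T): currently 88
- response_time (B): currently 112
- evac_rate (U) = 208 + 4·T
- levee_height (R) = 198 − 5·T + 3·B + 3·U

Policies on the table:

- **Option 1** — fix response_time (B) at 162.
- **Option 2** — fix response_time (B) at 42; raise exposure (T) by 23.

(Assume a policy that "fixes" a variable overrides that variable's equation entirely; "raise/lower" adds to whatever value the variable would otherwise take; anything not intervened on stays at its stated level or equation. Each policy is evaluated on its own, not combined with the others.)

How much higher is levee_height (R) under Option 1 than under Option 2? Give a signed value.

Option 1 (B := 162):
  T = 88
  B = 162
  U = 208 + 4·88 = 560
  R = 198 − 5·88 + 3·162 + 3·560 = 1924
Option 2 (B := 42, T + 23):
  T = 88 + 23 = 111
  B = 42
  U = 208 + 4·111 = 652
  R = 198 − 5·111 + 3·42 + 3·652 = 1725
R: 1924 − 1725 = 199

199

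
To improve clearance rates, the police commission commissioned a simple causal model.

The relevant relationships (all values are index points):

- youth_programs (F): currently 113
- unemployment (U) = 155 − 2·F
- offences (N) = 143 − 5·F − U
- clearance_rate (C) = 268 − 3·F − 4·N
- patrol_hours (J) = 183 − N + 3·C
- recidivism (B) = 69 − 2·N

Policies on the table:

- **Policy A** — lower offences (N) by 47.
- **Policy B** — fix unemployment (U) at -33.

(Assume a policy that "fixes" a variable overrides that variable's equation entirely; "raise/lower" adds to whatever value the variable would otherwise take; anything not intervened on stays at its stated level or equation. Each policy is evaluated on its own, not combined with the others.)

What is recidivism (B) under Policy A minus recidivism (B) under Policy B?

Policy A (N − 47):
  F = 113
  U = 155 − 2·113 = -71
  N = 143 − 5·113 − (-71) (−47 from intervention) = -398
  B = 69 − 2·(-398) = 865
Policy B (U := -33):
  F = 113
  U = -33
  N = 143 − 5·113 − (-33) = -389
  B = 69 − 2·(-389) = 847
B: 865 − 847 = 18

18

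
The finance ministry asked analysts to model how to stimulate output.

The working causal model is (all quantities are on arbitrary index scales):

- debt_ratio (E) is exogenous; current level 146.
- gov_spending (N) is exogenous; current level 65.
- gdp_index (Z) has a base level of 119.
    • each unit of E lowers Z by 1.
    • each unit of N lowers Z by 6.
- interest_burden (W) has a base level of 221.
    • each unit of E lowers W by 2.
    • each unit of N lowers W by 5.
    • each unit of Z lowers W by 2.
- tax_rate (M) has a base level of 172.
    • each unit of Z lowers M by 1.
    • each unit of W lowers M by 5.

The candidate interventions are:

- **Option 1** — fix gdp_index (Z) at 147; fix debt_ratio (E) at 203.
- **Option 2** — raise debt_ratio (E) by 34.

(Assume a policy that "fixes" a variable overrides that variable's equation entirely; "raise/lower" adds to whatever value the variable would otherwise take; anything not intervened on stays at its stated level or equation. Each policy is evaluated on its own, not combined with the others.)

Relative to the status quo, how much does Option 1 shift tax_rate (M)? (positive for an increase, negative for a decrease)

5646

Baseline:
  E = 146
  N = 65
  Z = 119 − 146 − 6·65 = -417
  W = 221 − 2·146 − 5·65 − 2·(-417) = 438
  M = 172 − (-417) − 5·438 = -1601
Option 1 (Z := 147, E := 203):
  E = 203
  N = 65
  Z = 147
  W = 221 − 2·203 − 5·65 − 2·147 = -804
  M = 172 − 147 − 5·(-804) = 4045
Change in M: 4045 − (-1601) = 5646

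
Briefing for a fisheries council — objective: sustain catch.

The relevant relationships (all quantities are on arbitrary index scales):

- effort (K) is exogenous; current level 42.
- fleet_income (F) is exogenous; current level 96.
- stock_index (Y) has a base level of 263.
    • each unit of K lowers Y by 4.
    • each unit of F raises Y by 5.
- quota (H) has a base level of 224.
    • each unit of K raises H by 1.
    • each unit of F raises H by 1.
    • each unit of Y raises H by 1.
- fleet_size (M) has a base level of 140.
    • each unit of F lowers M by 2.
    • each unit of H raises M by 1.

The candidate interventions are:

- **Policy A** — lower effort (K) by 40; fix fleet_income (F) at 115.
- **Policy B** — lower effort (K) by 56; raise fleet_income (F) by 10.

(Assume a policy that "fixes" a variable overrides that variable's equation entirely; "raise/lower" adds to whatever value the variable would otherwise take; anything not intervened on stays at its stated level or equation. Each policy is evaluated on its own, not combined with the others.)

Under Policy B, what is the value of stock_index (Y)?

Policy B (K − 56, F + 10):
  K = 42 − 56 = -14
  F = 96 + 10 = 106
  Y = 263 − 4·(-14) + 5·106 = 849

849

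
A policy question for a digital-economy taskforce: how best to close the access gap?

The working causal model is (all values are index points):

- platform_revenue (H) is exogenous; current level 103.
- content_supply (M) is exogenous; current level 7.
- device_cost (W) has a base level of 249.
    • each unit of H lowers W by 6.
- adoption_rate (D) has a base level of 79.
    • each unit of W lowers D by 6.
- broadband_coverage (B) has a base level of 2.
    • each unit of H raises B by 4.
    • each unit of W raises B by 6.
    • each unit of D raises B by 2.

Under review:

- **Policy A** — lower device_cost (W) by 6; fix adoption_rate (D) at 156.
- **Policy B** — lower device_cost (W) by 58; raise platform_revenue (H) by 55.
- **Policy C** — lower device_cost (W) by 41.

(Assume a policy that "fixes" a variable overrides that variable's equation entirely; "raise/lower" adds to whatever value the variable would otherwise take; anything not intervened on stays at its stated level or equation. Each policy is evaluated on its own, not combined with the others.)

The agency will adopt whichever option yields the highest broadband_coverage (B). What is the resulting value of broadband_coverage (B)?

5334

Policy A (W − 6, D := 156):
  H = 103
  W = 249 − 6·103 (−6 from intervention) = -375
  D = 156
  B = 2 + 4·103 + 6·(-375) + 2·156 = -1524
Policy B (W − 58, H + 55):
  H = 103 + 55 = 158
  W = 249 − 6·158 (−58 from intervention) = -757
  D = 79 − 6·(-757) = 4621
  B = 2 + 4·158 + 6·(-757) + 2·4621 = 5334
Policy C (W − 41):
  H = 103
  W = 249 − 6·103 (−41 from intervention) = -410
  D = 79 − 6·(-410) = 2539
  B = 2 + 4·103 + 6·(-410) + 2·2539 = 3032
Comparing — Policy A: B=-1524, Policy B: B=5334, Policy C: B=3032. Highest is 5334 (Policy B).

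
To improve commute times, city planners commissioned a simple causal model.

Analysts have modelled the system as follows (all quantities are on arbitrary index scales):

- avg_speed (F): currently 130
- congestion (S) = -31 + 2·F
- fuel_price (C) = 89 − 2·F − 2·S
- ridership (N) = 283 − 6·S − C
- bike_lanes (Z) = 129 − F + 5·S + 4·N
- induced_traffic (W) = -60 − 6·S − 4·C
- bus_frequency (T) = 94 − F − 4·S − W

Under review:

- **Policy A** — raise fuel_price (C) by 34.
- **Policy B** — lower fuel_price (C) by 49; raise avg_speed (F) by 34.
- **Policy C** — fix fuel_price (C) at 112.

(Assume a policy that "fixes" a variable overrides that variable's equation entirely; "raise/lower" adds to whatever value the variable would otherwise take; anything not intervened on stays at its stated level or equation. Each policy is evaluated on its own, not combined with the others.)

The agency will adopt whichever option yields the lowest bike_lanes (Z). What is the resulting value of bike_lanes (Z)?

Policy A (C + 34):
  F = 130
  S = -31 + 2·130 = 229
  C = 89 − 2·130 − 2·229 (+34 from intervention) = -595
  N = 283 − 6·229 − (-595) = -496
  Z = 129 − 130 + 5·229 + 4·(-496) = -840
Policy B (C − 49, F + 34):
  F = 130 + 34 = 164
  S = -31 + 2·164 = 297
  C = 89 − 2·164 − 2·297 (−49 from intervention) = -882
  N = 283 − 6·297 − (-882) = -617
  Z = 129 − 164 + 5·297 + 4·(-617) = -1018
Policy C (C := 112):
  F = 130
  S = -31 + 2·130 = 229
  C = 112
  N = 283 − 6·229 − 112 = -1203
  Z = 129 − 130 + 5·229 + 4·(-1203) = -3668
Comparing — Policy A: Z=-840, Policy B: Z=-1018, Policy C: Z=-3668. Lowest is -3668 (Policy C).

-3668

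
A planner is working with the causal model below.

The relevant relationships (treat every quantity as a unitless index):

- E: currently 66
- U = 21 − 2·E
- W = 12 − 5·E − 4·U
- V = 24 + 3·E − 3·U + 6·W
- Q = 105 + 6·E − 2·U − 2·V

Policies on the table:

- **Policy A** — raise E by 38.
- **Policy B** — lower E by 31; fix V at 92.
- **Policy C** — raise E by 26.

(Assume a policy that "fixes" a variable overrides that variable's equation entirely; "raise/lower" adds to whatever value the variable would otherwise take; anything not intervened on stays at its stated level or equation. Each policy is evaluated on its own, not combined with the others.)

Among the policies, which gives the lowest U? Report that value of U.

Policy A (E + 38):
  E = 66 + 38 = 104
  U = 21 − 2·104 = -187
Policy B (E − 31, V := 92):
  E = 66 − 31 = 35
  U = 21 − 2·35 = -49
Policy C (E + 26):
  E = 66 + 26 = 92
  U = 21 − 2·92 = -163
Comparing — Policy A: U=-187, Policy B: U=-49, Policy C: U=-163. Lowest is -187 (Policy A).

-187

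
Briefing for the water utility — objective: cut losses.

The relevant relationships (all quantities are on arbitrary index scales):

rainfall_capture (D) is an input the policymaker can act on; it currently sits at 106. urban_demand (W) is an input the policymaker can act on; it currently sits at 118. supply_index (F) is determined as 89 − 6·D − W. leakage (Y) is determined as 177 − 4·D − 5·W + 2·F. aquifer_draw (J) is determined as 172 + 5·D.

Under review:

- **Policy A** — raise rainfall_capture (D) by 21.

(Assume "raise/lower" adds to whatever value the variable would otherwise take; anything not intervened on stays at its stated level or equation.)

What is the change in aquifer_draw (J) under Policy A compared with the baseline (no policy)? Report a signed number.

Baseline:
  D = 106
  J = 172 + 5·106 = 702
Policy A (D + 21):
  D = 106 + 21 = 127
  J = 172 + 5·127 = 807
Change in J: 807 − 702 = 105

105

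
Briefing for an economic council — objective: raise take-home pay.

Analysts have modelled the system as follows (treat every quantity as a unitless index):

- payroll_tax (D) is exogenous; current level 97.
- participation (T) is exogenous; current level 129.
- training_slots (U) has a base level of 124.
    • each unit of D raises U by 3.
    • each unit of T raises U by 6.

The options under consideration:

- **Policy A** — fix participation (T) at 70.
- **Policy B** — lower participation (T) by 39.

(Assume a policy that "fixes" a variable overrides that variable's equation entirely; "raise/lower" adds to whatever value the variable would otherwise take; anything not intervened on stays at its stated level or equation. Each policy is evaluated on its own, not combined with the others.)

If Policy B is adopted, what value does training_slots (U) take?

955

Policy B (T − 39):
  D = 97
  T = 129 − 39 = 90
  U = 124 + 3·97 + 6·90 = 955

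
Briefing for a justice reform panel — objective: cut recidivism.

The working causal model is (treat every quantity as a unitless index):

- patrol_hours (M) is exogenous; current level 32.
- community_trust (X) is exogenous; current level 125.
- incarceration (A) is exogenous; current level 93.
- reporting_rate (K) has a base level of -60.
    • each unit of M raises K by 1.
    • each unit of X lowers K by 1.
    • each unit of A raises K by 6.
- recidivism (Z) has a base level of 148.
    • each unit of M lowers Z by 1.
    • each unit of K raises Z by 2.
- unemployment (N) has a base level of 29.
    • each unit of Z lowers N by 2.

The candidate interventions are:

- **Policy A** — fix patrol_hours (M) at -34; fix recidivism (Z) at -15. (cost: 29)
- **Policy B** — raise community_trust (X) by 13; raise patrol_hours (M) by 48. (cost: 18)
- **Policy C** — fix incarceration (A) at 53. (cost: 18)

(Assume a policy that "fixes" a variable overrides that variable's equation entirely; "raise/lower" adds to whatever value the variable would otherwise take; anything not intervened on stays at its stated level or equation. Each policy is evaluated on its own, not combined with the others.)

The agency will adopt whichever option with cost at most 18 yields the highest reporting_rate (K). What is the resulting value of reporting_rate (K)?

Policy B (X + 13, M + 48):
  M = 32 + 48 = 80
  X = 125 + 13 = 138
  A = 93
  K = -60 + 80 − 138 + 6·93 = 440
Policy C (A := 53):
  M = 32
  X = 125
  A = 53
  K = -60 + 32 − 125 + 6·53 = 165
Comparing — Policy B: K=440, Policy C: K=165. Highest is 440 (Policy B).

440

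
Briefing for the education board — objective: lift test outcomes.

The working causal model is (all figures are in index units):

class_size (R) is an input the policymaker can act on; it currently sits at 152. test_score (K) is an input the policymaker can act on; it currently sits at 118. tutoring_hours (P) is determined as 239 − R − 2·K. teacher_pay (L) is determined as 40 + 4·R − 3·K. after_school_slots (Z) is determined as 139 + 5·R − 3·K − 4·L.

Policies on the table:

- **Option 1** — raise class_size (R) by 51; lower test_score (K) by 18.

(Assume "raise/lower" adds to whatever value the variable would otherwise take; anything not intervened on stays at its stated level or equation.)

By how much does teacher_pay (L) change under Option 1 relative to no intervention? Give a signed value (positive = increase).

Baseline:
  R = 152
  K = 118
  L = 40 + 4·152 − 3·118 = 294
Option 1 (R + 51, K − 18):
  R = 152 + 51 = 203
  K = 118 − 18 = 100
  L = 40 + 4·203 − 3·100 = 552
Change in L: 552 − 294 = 258

258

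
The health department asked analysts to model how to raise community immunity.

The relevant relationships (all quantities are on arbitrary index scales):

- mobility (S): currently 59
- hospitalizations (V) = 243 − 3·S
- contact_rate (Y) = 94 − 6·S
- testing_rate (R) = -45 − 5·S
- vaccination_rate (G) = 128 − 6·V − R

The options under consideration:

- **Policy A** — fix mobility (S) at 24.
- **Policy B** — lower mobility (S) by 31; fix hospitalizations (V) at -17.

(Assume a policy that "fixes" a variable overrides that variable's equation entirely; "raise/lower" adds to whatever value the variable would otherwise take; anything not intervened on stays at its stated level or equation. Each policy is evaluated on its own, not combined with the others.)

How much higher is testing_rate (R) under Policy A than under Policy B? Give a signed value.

Policy A (S := 24):
  S = 24
  R = -45 − 5·24 = -165
Policy B (S − 31, V := -17):
  S = 59 − 31 = 28
  R = -45 − 5·28 = -185
R: -165 − (-185) = 20

20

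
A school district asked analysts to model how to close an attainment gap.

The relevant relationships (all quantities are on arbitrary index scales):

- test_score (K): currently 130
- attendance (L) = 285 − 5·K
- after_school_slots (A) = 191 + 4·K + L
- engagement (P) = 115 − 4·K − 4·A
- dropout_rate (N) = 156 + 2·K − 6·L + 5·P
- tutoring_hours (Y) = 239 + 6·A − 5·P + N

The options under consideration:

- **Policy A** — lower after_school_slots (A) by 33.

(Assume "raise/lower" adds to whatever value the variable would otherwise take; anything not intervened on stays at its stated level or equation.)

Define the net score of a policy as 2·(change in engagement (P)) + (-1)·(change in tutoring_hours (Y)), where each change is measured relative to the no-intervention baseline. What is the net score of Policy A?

462

Baseline:
  K = 130
  L = 285 − 5·130 = -365
  A = 191 + 4·130 + (-365) = 346
  P = 115 − 4·130 − 4·346 = -1789
  N = 156 + 2·130 − 6·(-365) + 5·(-1789) = -6339
  Y = 239 + 6·346 − 5·(-1789) + (-6339) = 4921
Policy A (A − 33):
  K = 130
  L = 285 − 5·130 = -365
  A = 191 + 4·130 + (-365) (−33 from intervention) = 313
  P = 115 − 4·130 − 4·313 = -1657
  N = 156 + 2·130 − 6·(-365) + 5·(-1657) = -5679
  Y = 239 + 6·313 − 5·(-1657) + (-5679) = 4723
ΔP = -1657 − (-1789) = 132; ΔY = 4723 − 4921 = -198
Score = 2·132 + (-1)·(-198) = 462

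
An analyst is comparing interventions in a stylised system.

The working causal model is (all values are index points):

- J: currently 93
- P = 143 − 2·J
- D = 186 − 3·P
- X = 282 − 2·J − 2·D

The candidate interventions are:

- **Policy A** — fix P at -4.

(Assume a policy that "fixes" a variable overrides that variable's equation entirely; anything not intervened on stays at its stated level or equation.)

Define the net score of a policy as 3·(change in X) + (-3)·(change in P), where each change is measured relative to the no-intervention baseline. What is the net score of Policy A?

Baseline:
  J = 93
  P = 143 − 2·93 = -43
  D = 186 − 3·(-43) = 315
  X = 282 − 2·93 − 2·315 = -534
Policy A (P := -4):
  J = 93
  P = -4
  D = 186 − 3·(-4) = 198
  X = 282 − 2·93 − 2·198 = -300
ΔX = -300 − (-534) = 234; ΔP = -4 − (-43) = 39
Score = 3·234 + (-3)·39 = 585

585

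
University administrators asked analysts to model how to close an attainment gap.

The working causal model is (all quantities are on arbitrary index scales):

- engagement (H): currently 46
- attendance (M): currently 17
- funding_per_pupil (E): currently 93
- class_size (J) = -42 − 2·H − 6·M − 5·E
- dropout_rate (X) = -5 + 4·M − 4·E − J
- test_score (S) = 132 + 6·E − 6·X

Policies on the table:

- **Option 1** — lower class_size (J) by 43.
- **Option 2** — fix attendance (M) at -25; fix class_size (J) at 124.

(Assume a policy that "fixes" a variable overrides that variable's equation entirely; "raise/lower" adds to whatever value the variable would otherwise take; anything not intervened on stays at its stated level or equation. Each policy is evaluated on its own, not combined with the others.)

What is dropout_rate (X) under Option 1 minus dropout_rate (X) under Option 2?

1036

Option 1 (J − 43):
  H = 46
  M = 17
  E = 93
  J = -42 − 2·46 − 6·17 − 5·93 (−43 from intervention) = -744
  X = -5 + 4·17 − 4·93 − (-744) = 435
Option 2 (M := -25, J := 124):
  H = 46
  M = -25
  E = 93
  J = 124
  X = -5 + 4·(-25) − 4·93 − 124 = -601
X: 435 − (-601) = 1036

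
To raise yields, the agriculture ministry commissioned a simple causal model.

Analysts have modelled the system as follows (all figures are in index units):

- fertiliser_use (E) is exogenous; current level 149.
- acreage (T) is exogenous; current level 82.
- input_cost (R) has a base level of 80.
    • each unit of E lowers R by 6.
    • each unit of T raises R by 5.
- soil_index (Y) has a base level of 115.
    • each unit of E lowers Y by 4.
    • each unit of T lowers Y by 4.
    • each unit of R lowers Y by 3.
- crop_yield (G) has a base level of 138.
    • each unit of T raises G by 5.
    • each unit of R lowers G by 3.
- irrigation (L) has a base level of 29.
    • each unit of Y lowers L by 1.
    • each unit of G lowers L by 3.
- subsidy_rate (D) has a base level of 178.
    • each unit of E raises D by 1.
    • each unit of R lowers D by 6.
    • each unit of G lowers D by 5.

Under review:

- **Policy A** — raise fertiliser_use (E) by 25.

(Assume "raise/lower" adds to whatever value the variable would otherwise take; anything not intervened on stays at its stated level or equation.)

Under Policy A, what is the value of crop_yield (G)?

2210

Policy A (E + 25):
  E = 149 + 25 = 174
  T = 82
  R = 80 − 6·174 + 5·82 = -554
  G = 138 + 5·82 − 3·(-554) = 2210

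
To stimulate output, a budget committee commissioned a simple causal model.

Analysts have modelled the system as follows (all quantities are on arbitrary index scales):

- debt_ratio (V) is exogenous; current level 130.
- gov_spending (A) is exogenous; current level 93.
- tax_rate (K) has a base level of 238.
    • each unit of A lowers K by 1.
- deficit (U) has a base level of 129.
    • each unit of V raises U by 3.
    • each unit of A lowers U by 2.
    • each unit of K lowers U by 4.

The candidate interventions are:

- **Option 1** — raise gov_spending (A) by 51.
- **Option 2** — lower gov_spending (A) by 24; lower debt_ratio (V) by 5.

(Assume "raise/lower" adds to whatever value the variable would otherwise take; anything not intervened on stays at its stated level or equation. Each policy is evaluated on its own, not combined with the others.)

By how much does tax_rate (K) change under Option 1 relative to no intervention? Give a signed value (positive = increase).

Baseline:
  A = 93
  K = 238 − 93 = 145
Option 1 (A + 51):
  A = 93 + 51 = 144
  K = 238 − 144 = 94
Change in K: 94 − 145 = -51

-51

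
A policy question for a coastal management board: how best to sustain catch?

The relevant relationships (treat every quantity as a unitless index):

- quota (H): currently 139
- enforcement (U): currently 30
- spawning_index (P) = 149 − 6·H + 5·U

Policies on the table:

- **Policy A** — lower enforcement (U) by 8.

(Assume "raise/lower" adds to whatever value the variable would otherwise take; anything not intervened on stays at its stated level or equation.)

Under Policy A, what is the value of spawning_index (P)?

-575

Policy A (U − 8):
  H = 139
  U = 30 − 8 = 22
  P = 149 − 6·139 + 5·22 = -575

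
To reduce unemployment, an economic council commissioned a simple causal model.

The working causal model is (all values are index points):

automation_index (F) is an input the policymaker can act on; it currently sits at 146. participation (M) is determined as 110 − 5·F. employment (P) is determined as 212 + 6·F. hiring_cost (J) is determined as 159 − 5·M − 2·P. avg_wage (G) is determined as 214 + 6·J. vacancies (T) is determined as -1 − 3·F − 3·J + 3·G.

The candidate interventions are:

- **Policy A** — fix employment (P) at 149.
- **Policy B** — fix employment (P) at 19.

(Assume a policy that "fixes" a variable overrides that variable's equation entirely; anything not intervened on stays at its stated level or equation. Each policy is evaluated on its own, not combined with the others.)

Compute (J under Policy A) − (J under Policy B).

Policy A (P := 149):
  F = 146
  M = 110 − 5·146 = -620
  P = 149
  J = 159 − 5·(-620) − 2·149 = 2961
Policy B (P := 19):
  F = 146
  M = 110 − 5·146 = -620
  P = 19
  J = 159 − 5·(-620) − 2·19 = 3221
J: 2961 − 3221 = -260

-260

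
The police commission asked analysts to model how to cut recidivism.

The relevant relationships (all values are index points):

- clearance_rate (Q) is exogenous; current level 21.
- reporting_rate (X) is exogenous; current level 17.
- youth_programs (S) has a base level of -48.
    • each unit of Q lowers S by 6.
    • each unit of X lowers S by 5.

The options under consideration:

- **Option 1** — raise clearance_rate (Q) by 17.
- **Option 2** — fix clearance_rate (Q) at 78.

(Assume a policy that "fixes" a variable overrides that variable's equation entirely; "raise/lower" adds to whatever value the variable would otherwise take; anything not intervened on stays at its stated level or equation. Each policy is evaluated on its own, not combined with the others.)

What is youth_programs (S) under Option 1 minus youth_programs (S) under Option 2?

Option 1 (Q + 17):
  Q = 21 + 17 = 38
  X = 17
  S = -48 − 6·38 − 5·17 = -361
Option 2 (Q := 78):
  Q = 78
  X = 17
  S = -48 − 6·78 − 5·17 = -601
S: -361 − (-601) = 240

240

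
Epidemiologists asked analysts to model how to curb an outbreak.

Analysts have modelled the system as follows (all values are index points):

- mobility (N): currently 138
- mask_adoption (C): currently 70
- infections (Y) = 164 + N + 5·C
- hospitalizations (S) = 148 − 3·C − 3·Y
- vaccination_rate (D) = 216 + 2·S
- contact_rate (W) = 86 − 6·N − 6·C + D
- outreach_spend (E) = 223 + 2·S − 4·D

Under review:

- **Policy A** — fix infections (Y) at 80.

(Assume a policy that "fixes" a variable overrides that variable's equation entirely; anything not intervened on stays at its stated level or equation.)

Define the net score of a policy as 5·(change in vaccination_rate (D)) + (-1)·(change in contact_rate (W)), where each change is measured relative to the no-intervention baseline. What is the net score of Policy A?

Baseline:
  N = 138
  C = 70
  Y = 164 + 138 + 5·70 = 652
  S = 148 − 3·70 − 3·652 = -2018
  D = 216 + 2·(-2018) = -3820
  W = 86 − 6·138 − 6·70 + (-3820) = -4982
Policy A (Y := 80):
  N = 138
  C = 70
  Y = 80
  S = 148 − 3·70 − 3·80 = -302
  D = 216 + 2·(-302) = -388
  W = 86 − 6·138 − 6·70 + (-388) = -1550
ΔD = -388 − (-3820) = 3432; ΔW = -1550 − (-4982) = 3432
Score = 5·3432 + (-1)·3432 = 13728

13728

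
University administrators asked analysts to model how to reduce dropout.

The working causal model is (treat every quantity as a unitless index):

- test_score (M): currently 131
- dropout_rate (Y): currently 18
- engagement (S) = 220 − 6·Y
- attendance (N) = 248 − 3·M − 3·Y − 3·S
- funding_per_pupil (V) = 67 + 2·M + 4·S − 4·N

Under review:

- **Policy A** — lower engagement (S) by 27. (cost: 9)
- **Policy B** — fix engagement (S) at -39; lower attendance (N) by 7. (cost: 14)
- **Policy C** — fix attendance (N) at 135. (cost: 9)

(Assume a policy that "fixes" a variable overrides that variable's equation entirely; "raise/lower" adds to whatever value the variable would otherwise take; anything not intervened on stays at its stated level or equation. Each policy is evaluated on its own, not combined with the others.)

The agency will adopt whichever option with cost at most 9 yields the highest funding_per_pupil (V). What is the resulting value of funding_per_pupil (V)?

Policy A (S − 27):
  M = 131
  Y = 18
  S = 220 − 6·18 (−27 from intervention) = 85
  N = 248 − 3·131 − 3·18 − 3·85 = -454
  V = 67 + 2·131 + 4·85 − 4·(-454) = 2485
Policy C (N := 135):
  M = 131
  Y = 18
  S = 220 − 6·18 = 112
  N = 135
  V = 67 + 2·131 + 4·112 − 4·135 = 237
Comparing — Policy A: V=2485, Policy C: V=237. Highest is 2485 (Policy A).

2485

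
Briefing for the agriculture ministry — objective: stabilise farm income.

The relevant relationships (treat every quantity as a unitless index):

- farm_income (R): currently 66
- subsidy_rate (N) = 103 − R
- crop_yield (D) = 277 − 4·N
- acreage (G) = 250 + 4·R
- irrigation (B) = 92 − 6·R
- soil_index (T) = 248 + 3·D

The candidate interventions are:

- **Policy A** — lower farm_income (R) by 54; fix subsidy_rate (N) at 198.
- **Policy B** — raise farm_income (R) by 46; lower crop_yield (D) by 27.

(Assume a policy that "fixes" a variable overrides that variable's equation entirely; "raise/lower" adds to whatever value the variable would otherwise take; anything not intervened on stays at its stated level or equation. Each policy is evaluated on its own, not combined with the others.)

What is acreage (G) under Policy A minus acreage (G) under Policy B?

-400

Policy A (R − 54, N := 198):
  R = 66 − 54 = 12
  G = 250 + 4·12 = 298
Policy B (R + 46, D − 27):
  R = 66 + 46 = 112
  G = 250 + 4·112 = 698
G: 298 − 698 = -400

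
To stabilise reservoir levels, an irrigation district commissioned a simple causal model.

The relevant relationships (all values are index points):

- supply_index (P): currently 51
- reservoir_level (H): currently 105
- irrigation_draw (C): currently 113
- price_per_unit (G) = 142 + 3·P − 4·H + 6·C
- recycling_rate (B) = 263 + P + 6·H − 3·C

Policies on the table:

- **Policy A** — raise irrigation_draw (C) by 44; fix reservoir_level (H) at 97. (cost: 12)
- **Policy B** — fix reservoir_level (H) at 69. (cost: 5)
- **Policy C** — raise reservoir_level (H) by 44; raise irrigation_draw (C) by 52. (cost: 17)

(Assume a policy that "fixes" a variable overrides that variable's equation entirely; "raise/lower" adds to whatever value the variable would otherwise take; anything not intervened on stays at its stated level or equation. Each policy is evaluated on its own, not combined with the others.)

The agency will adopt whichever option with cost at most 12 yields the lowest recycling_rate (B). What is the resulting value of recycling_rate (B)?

389

Policy A (C + 44, H := 97):
  P = 51
  H = 97
  C = 113 + 44 = 157
  B = 263 + 51 + 6·97 − 3·157 = 425
Policy B (H := 69):
  P = 51
  H = 69
  C = 113
  B = 263 + 51 + 6·69 − 3·113 = 389
Comparing — Policy A: B=425, Policy B: B=389. Lowest is 389 (Policy B).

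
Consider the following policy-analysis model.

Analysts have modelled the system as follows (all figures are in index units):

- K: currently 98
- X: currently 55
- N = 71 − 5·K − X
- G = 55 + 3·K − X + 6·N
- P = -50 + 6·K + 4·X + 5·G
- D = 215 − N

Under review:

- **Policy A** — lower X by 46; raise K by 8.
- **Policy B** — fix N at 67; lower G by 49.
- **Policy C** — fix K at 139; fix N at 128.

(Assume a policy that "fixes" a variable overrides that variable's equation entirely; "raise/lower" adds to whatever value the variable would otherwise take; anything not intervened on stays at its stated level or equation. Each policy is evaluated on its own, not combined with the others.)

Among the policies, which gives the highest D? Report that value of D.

683

Policy A (X − 46, K + 8):
  K = 98 + 8 = 106
  X = 55 − 46 = 9
  N = 71 − 5·106 − 9 = -468
  D = 215 − (-468) = 683
Policy B (N := 67, G − 49):
  K = 98
  X = 55
  N = 67
  D = 215 − 67 = 148
Policy C (K := 139, N := 128):
  K = 139
  X = 55
  N = 128
  D = 215 − 128 = 87
Comparing — Policy A: D=683, Policy B: D=148, Policy C: D=87. Highest is 683 (Policy A).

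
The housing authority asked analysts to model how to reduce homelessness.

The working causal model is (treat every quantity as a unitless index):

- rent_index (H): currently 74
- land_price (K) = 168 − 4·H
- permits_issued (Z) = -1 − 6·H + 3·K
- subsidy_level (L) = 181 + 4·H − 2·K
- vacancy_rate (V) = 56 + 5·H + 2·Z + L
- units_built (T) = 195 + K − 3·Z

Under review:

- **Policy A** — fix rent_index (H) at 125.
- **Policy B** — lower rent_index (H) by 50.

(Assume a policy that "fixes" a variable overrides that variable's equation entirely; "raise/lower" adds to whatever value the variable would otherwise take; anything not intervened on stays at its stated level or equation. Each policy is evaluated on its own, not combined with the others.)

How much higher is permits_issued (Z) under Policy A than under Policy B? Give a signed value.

-1818

Policy A (H := 125):
  H = 125
  K = 168 − 4·125 = -332
  Z = -1 − 6·125 + 3·(-332) = -1747
Policy B (H − 50):
  H = 74 − 50 = 24
  K = 168 − 4·24 = 72
  Z = -1 − 6·24 + 3·72 = 71
Z: -1747 − 71 = -1818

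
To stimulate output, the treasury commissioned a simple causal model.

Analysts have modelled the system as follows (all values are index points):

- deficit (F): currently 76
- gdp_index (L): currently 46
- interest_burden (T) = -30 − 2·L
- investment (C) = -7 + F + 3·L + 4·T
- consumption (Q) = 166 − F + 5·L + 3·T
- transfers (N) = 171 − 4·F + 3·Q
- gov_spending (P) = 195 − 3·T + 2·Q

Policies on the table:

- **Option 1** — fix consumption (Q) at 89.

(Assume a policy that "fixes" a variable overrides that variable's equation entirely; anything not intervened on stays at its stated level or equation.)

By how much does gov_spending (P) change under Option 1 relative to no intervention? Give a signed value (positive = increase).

Baseline:
  F = 76
  L = 46
  T = -30 − 2·46 = -122
  Q = 166 − 76 + 5·46 + 3·(-122) = -46
  P = 195 − 3·(-122) + 2·(-46) = 469
Option 1 (Q := 89):
  F = 76
  L = 46
  T = -30 − 2·46 = -122
  Q = 89
  P = 195 − 3·(-122) + 2·89 = 739
Change in P: 739 − 469 = 270

270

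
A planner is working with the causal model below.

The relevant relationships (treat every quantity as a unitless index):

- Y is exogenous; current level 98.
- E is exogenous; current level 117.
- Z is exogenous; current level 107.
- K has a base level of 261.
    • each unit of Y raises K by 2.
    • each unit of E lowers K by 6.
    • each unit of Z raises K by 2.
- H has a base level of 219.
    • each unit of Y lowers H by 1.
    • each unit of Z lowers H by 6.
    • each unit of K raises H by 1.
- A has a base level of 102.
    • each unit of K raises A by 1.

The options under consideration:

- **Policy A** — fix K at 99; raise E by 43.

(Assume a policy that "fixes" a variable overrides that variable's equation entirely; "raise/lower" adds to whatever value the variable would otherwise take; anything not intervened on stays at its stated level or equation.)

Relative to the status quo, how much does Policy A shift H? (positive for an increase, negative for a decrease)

Baseline:
  Y = 98
  E = 117
  Z = 107
  K = 261 + 2·98 − 6·117 + 2·107 = -31
  H = 219 − 98 − 6·107 + (-31) = -552
Policy A (K := 99, E + 43):
  Y = 98
  E = 117 + 43 = 160
  Z = 107
  K = 99
  H = 219 − 98 − 6·107 + 99 = -422
Change in H: -422 − (-552) = 130

130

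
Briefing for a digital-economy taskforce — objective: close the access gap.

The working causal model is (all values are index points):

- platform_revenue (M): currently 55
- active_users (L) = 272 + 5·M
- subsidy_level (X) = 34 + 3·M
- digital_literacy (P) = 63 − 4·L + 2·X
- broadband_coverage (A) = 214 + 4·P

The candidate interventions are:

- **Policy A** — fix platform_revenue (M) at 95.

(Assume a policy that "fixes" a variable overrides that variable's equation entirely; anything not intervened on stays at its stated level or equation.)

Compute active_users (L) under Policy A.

Policy A (M := 95):
  M = 95
  L = 272 + 5·95 = 747

747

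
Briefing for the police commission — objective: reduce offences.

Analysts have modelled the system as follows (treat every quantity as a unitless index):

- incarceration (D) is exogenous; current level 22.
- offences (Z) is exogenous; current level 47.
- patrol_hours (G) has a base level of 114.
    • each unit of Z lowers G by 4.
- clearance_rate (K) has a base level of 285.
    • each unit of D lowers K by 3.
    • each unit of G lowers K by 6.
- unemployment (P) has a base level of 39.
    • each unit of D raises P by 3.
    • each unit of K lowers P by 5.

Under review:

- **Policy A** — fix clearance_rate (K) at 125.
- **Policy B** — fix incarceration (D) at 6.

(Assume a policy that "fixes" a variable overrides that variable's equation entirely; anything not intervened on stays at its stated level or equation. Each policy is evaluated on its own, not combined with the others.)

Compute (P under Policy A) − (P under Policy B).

Policy A (K := 125):
  D = 22
  Z = 47
  G = 114 − 4·47 = -74
  K = 125
  P = 39 + 3·22 − 5·125 = -520
Policy B (D := 6):
  D = 6
  Z = 47
  G = 114 − 4·47 = -74
  K = 285 − 3·6 − 6·(-74) = 711
  P = 39 + 3·6 − 5·711 = -3498
P: -520 − (-3498) = 2978

2978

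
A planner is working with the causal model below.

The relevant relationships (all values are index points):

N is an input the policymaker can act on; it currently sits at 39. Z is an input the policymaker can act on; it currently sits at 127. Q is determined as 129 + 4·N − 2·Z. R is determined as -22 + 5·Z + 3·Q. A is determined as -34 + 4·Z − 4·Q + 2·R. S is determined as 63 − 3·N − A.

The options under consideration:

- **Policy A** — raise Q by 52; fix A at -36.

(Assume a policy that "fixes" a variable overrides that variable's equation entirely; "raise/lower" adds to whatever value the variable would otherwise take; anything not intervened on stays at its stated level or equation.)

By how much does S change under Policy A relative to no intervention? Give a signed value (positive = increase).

Baseline:
  N = 39
  Z = 127
  Q = 129 + 4·39 − 2·127 = 31
  R = -22 + 5·127 + 3·31 = 706
  A = -34 + 4·127 − 4·31 + 2·706 = 1762
  S = 63 − 3·39 − 1762 = -1816
Policy A (Q + 52, A := -36):
  N = 39
  Z = 127
  Q = 129 + 4·39 − 2·127 (+52 from intervention) = 83
  R = -22 + 5·127 + 3·83 = 862
  A = -36
  S = 63 − 3·39 − (-36) = -18
Change in S: -18 − (-1816) = 1798

1798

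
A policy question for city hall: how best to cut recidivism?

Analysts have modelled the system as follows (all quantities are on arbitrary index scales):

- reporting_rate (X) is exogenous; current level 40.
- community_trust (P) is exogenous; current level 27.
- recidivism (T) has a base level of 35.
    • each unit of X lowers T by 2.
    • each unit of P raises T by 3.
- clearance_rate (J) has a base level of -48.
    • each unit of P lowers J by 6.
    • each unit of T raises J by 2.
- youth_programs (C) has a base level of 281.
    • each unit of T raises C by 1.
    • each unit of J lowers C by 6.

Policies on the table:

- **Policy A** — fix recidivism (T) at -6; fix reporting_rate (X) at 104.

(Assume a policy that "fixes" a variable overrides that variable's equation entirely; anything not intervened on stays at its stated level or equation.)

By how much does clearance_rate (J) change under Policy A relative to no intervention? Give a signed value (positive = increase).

Baseline:
  X = 40
  P = 27
  T = 35 − 2·40 + 3·27 = 36
  J = -48 − 6·27 + 2·36 = -138
Policy A (T := -6, X := 104):
  X = 104
  P = 27
  T = -6
  J = -48 − 6·27 + 2·(-6) = -222
Change in J: -222 − (-138) = -84

-84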